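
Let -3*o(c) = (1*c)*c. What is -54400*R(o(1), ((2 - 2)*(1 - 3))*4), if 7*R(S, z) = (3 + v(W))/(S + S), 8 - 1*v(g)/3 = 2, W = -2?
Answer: 244800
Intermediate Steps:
v(g) = 18 (v(g) = 24 - 3*2 = 24 - 6 = 18)
o(c) = -c²/3 (o(c) = -1*c*c/3 = -c*c/3 = -c²/3)
R(S, z) = 3/(2*S) (R(S, z) = ((3 + 18)/(S + S))/7 = (21/((2*S)))/7 = (21*(1/(2*S)))/7 = (21/(2*S))/7 = 3/(2*S))
-54400*R(o(1), ((2 - 2)*(1 - 3))*4) = -81600/((-⅓*1²)) = -81600/((-⅓*1)) = -81600/(-⅓) = -81600*(-3) = -54400*(-9/2) = 244800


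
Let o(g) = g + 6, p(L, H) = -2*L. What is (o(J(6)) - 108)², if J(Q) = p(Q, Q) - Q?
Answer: 14400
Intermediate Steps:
J(Q) = -3*Q (J(Q) = -2*Q - Q = -3*Q)
o(g) = 6 + g
(o(J(6)) - 108)² = ((6 - 3*6) - 108)² = ((6 - 18) - 108)² = (-12 - 108)² = (-120)² = 14400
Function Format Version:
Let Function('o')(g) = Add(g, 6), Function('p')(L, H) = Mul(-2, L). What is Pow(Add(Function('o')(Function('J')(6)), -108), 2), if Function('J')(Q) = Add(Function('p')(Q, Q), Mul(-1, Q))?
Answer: 14400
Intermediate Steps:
Function('J')(Q) = Mul(-3, Q) (Function('J')(Q) = Add(Mul(-2, Q), Mul(-1, Q)) = Mul(-3, Q))
Function('o')(g) = Add(6, g)
Pow(Add(Function('o')(Function('J')(6)), -108), 2) = Pow(Add(Add(6, Mul(-3, 6)), -108), 2) = Pow(Add(Add(6, -18), -108), 2) = Pow(Add(-12, -108), 2) = Pow(-120, 2) = 14400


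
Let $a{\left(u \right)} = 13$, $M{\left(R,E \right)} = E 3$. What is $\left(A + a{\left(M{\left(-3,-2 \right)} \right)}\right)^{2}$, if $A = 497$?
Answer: $260100$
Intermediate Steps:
$M{\left(R,E \right)} = 3 E$
$\left(A + a{\left(M{\left(-3,-2 \right)} \right)}\right)^{2} = \left(497 + 13\right)^{2} = 510^{2} = 260100$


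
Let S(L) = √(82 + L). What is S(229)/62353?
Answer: √311/62353 ≈ 0.00028283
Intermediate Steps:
S(229)/62353 = √(82 + 229)/62353 = √311*(1/62353) = √311/62353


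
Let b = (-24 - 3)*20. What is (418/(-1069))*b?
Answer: 225720/1069 ≈ 211.15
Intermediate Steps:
b = -540 (b = -27*20 = -540)
(418/(-1069))*b = (418/(-1069))*(-540) = (418*(-1/1069))*(-540) = -418/1069*(-540) = 225720/1069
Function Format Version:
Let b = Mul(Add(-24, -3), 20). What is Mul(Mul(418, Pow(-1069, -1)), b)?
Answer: Rational(225720, 1069) ≈ 211.15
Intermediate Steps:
b = -540 (b = Mul(-27, 20) = -540)
Mul(Mul(418, Pow(-1069, -1)), b) = Mul(Mul(418, Pow(-1069, -1)), -540) = Mul(Mul(418, Rational(-1, 1069)), -540) = Mul(Rational(-418, 1069), -540) = Rational(225720, 1069)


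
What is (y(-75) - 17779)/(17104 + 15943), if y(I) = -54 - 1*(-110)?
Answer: -17723/33047 ≈ -0.53630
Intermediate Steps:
y(I) = 56 (y(I) = -54 + 110 = 56)
(y(-75) - 17779)/(17104 + 15943) = (56 - 17779)/(17104 + 15943) = -17723/33047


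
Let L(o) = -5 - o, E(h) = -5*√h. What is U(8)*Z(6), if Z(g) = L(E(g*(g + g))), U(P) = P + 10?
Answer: -90 + 540*√2 ≈ 673.68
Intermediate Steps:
U(P) = 10 + P
Z(g) = -5 + 5*√2*√(g²) (Z(g) = -5 - (-5)*√(g*(g + g)) = -5 - (-5)*√(g*(2*g)) = -5 - (-5)*√(2*g²) = -5 - (-5)*√2*√(g²) = -5 + 5*√2*√(g²))
U(8)*Z(6) = (10 + 8)*(-5 + 5*√2*√(6²)) = 18*(-5 + 5*√2*√36) = 18*(-5 + 5*√2*6) = 18*(-5 + 30*√2) = -90 + 540*√2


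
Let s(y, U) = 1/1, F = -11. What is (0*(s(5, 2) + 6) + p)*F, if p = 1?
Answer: -11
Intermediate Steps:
s(y, U) = 1
(0*(s(5, 2) + 6) + p)*F = (0*(1 + 6) + 1)*(-11) = (0*7 + 1)*(-11) = (0 + 1)*(-11) = 1*(-11) = -11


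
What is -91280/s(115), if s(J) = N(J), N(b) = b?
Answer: -18256/23 ≈ -793.74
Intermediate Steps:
s(J) = J
-91280/s(115) = -91280/115 = -91280*1/115 = -18256/23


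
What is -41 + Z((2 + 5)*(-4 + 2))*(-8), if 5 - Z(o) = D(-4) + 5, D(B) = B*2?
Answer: -105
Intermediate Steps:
D(B) = 2*B
Z(o) = 8 (Z(o) = 5 - (2*(-4) + 5) = 5 - (-8 + 5) = 5 - 1*(-3) = 5 + 3 = 8)
-41 + Z((2 + 5)*(-4 + 2))*(-8) = -41 + 8*(-8) = -41 - 64 = -105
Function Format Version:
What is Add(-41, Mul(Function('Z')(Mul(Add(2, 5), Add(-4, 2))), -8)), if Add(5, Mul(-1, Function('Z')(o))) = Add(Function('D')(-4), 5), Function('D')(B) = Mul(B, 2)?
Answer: -105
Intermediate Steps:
Function('D')(B) = Mul(2, B)
Function('Z')(o) = 8 (Function('Z')(o) = Add(5, Mul(-1, Add(Mul(2, -4), 5))) = Add(5, Mul(-1, Add(-8, 5))) = Add(5, Mul(-1, -3)) = Add(5, 3) = 8)
Add(-41, Mul(Function('Z')(Mul(Add(2, 5), Add(-4, 2))), -8)) = Add(-41, Mul(8, -8)) = Add(-41, -64) = -105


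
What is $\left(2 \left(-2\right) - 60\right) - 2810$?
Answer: $-2874$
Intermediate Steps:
$\left(2 \left(-2\right) - 60\right) - 2810 = \left(-4 - 60\right) - 2810 = -64 - 2810 = -2874$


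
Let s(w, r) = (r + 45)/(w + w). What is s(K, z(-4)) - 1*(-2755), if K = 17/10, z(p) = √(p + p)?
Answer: 47060/17 + 10*I*√2/17 ≈ 2768.2 + 0.83189*I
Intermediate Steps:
z(p) = √2*√p (z(p) = √(2*p) = √2*√p)
K = 17/10 (K = 17*(⅒) = 17/10 ≈ 1.7000)
s(w, r) = (45 + r)/(2*w) (s(w, r) = (45 + r)/((2*w)) = (45 + r)*(1/(2*w)) = (45 + r)/(2*w))
s(K, z(-4)) - 1*(-2755) = (45 + √2*√(-4))/(2*(17/10)) - 1*(-2755) = (½)*(10/17)*(45 + √2*(2*I)) + 2755 = (½)*(10/17)*(45 + 2*I*√2) + 2755 = (225/17 + 10*I*√2/17) + 2755 = 47060/17 + 10*I*√2/17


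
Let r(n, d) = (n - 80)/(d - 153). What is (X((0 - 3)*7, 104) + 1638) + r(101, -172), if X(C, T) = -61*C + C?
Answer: 941829/325 ≈ 2897.9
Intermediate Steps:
r(n, d) = (-80 + n)/(-153 + d)
X(C, T) = -60*C
(X((0 - 3)*7, 104) + 1638) + r(101, -172) = (-60*(0 - 3)*7 + 1638) + (-80 + 101)/(-153 - 172) = (-(-180)*7 + 1638) + 21/(-325) = (-60*(-21) + 1638) - 1/325*21 = (1260 + 1638) - 21/325 = 2898 - 21/325 = 941829/325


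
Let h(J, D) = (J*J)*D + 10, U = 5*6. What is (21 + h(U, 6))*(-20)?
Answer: -108620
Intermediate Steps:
U = 30
h(J, D) = 10 + D*J**2 (h(J, D) = J**2*D + 10 = D*J**2 + 10 = 10 + D*J**2)
(21 + h(U, 6))*(-20) = (21 + (10 + 6*30**2))*(-20) = (21 + (10 + 6*900))*(-20) = (21 + (10 + 5400))*(-20) = (21 + 5410)*(-20) = 5431*(-20) = -108620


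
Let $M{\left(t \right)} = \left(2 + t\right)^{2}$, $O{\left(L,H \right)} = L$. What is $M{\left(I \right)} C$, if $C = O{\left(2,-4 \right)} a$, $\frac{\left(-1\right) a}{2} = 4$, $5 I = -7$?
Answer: $- \frac{144}{25} \approx -5.76$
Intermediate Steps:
$I = - \frac{7}{5}$ ($I = \frac{1}{5} \left(-7\right) = - \frac{7}{5} \approx -1.4$)
$a = -8$ ($a = \left(-2\right) 4 = -8$)
$C = -16$ ($C = 2 \left(-8\right) = -16$)
$M{\left(I \right)} C = \left(2 - \frac{7}{5}\right)^{2} \left(-16\right) = \left(\frac{3}{5}\right)^{2} \left(-16\right) = \frac{9}{25} \left(-16\right) = - \frac{144}{25}$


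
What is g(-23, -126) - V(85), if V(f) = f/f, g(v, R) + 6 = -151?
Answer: -158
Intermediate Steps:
g(v, R) = -157 (g(v, R) = -6 - 151 = -157)
V(f) = 1
g(-23, -126) - V(85) = -157 - 1*1 = -157 - 1 = -158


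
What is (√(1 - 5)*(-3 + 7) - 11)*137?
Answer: -1507 + 1096*I ≈ -1507.0 + 1096.0*I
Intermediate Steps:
(√(1 - 5)*(-3 + 7) - 11)*137 = (√(-4)*4 - 11)*137 = ((2*I)*4 - 11)*137 = (8*I - 11)*137 = (-11 + 8*I)*137 = -1507 + 1096*I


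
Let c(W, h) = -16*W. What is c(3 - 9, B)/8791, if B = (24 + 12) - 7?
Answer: 96/8791 ≈ 0.010920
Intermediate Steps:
B = 29 (B = 36 - 7 = 29)
c(3 - 9, B)/8791 = -16*(3 - 9)/8791 = -16*(-6)*(1/8791) = 96*(1/8791) = 96/8791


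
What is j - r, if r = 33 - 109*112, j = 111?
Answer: 12286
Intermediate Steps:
r = -12175 (r = 33 - 12208 = -12175)
j - r = 111 - 1*(-12175) = 111 + 12175 = 12286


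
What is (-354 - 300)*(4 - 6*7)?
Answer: 24852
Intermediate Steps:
(-354 - 300)*(4 - 6*7) = -654*(4 - 42) = -654*(-38) = 24852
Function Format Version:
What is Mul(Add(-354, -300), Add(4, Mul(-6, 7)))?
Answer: 24852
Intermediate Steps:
Mul(Add(-354, -300), Add(4, Mul(-6, 7))) = Mul(-654, Add(4, -42)) = Mul(-654, -38) = 24852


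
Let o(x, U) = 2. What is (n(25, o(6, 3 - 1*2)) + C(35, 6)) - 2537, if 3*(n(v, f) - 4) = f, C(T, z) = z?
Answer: -7579/3 ≈ -2526.3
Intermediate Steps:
n(v, f) = 4 + f/3
(n(25, o(6, 3 - 1*2)) + C(35, 6)) - 2537 = ((4 + (⅓)*2) + 6) - 2537 = ((4 + ⅔) + 6) - 2537 = (14/3 + 6) - 2537 = 32/3 - 2537 = -7579/3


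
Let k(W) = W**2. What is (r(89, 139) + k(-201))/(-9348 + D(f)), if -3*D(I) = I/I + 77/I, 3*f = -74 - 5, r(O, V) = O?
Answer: -4798065/1107662 ≈ -4.3317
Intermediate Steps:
f = -79/3 (f = (-74 - 5)/3 = (1/3)*(-79) = -79/3 ≈ -26.333)
D(I) = -1/3 - 77/(3*I) (D(I) = -(I/I + 77/I)/3 = -(1 + 77/I)/3 = -1/3 - 77/(3*I))
(r(89, 139) + k(-201))/(-9348 + D(f)) = (89 + (-201)**2)/(-9348 + (-77 - 1*(-79/3))/(3*(-79/3))) = (89 + 40401)/(-9348 + (1/3)*(-3/79)*(-77 + 79/3)) = 40490/(-9348 + (1/3)*(-3/79)*(-152/3)) = 40490/(-9348 + 152/237) = 40490/(-2215324/237) = 40490*(-237/2215324) = -4798065/1107662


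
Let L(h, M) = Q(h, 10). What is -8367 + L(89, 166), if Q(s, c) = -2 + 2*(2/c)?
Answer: -41843/5 ≈ -8368.6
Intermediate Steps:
Q(s, c) = -2 + 4/c
L(h, M) = -8/5 (L(h, M) = -2 + 4/10 = -2 + 4*(⅒) = -2 + ⅖ = -8/5)
-8367 + L(89, 166) = -8367 - 8/5 = -41843/5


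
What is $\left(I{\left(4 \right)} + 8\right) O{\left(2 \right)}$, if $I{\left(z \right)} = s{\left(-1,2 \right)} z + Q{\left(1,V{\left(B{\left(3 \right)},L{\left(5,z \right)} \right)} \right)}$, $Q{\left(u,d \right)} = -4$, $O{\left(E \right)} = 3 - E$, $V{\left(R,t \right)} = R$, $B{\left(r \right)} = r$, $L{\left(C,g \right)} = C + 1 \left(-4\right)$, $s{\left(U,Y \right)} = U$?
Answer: $0$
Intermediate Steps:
$L{\left(C,g \right)} = -4 + C$ ($L{\left(C,g \right)} = C - 4 = -4 + C$)
$I{\left(z \right)} = -4 - z$ ($I{\left(z \right)} = - z - 4 = -4 - z$)
$\left(I{\left(4 \right)} + 8\right) O{\left(2 \right)} = \left(\left(-4 - 4\right) + 8\right) \left(3 - 2\right) = \left(-8 + 8\right) 1 = 0 \cdot 1 = 0$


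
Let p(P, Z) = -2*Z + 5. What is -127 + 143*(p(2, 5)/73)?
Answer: -9986/73 ≈ -136.79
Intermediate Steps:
p(P, Z) = 5 - 2*Z
-127 + 143*(p(2, 5)/73) = -127 + 143*((5 - 2*5)/73) = -127 + 143*((5 - 10)*(1/73)) = -127 + 143*(-5*1/73) = -127 + 143*(-5/73) = -127 - 715/73 = -9986/73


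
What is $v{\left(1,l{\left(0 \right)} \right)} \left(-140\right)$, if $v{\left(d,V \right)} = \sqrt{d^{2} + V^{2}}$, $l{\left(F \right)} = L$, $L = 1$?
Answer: $- 140 \sqrt{2} \approx -197.99$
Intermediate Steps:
$l{\left(F \right)} = 1$
$v{\left(d,V \right)} = \sqrt{V^{2} + d^{2}}$
$v{\left(1,l{\left(0 \right)} \right)} \left(-140\right) = \sqrt{1^{2} + 1^{2}} \left(-140\right) = \sqrt{1 + 1} \left(-140\right) = \sqrt{2} \left(-140\right) = - 140 \sqrt{2}$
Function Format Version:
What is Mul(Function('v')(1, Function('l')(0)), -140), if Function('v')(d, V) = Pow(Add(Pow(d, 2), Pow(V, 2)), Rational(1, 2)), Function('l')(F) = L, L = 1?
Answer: Mul(-140, Pow(2, Rational(1, 2))) ≈ -197.99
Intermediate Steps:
Function('l')(F) = 1
Function('v')(d, V) = Pow(Add(Pow(V, 2), Pow(d, 2)), Rational(1, 2))
Mul(Function('v')(1, Function('l')(0)), -140) = Mul(Pow(Add(Pow(1, 2), Pow(1, 2)), Rational(1, 2)), -140) = Mul(Pow(Add(1, 1), Rational(1, 2)), -140) = Mul(Pow(2, Rational(1, 2)), -140) = Mul(-140, Pow(2, Rational(1, 2)))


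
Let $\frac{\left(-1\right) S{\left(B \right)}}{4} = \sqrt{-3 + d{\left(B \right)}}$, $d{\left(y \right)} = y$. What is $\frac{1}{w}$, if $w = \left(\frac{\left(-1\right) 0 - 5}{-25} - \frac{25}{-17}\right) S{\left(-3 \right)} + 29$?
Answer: $\frac{209525}{8011969} + \frac{48280 i \sqrt{6}}{8011969} \approx 0.026152 + 0.014761 i$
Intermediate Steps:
$S{\left(B \right)} = - 4 \sqrt{-3 + B}$
$w = 29 - \frac{568 i \sqrt{6}}{85}$ ($w = \left(\frac{\left(-1\right) 0 - 5}{-25} - \frac{25}{-17}\right) \left(- 4 \sqrt{-3 - 3}\right) + 29 = \left(\left(0 - 5\right) \left(- \frac{1}{25}\right) - - \frac{25}{17}\right) \left(- 4 \sqrt{-6}\right) + 29 = \left(\left(-5\right) \left(- \frac{1}{25}\right) + \frac{25}{17}\right) \left(- 4 i \sqrt{6}\right) + 29 = \left(\frac{1}{5} + \frac{25}{17}\right) \left(- 4 i \sqrt{6}\right) + 29 = \frac{142 \left(- 4 i \sqrt{6}\right)}{85} + 29 = - \frac{568 i \sqrt{6}}{85} + 29 = 29 - \frac{568 i \sqrt{6}}{85} \approx 29.0 - 16.368 i$)
$\frac{1}{w} = \frac{1}{29 - \frac{568 i \sqrt{6}}{85}}$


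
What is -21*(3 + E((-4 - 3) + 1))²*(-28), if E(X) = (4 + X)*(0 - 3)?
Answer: 47628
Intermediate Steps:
E(X) = -12 - 3*X (E(X) = (4 + X)*(-3) = -12 - 3*X)
-21*(3 + E((-4 - 3) + 1))²*(-28) = -21*(3 + (-12 - 3*((-4 - 3) + 1)))²*(-28) = -21*(3 + (-12 - 3*(-7 + 1)))²*(-28) = -21*(3 + (-12 - 3*(-6)))²*(-28) = -21*(3 + (-12 + 18))²*(-28) = -21*(3 + 6)²*(-28) = -21*9²*(-28) = -21*81*(-28) = -1701*(-28) = 47628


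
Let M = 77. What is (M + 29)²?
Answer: 11236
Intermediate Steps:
(M + 29)² = (77 + 29)² = 106² = 11236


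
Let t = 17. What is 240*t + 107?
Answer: 4187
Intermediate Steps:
240*t + 107 = 240*17 + 107 = 4080 + 107 = 4187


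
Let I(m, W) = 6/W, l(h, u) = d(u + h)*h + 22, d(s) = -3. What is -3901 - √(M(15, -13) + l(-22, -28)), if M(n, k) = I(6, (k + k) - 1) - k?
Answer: -3901 - √907/3 ≈ -3911.0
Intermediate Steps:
l(h, u) = 22 - 3*h (l(h, u) = -3*h + 22 = 22 - 3*h)
M(n, k) = -k + 6/(-1 + 2*k) (M(n, k) = 6/((k + k) - 1) - k = 6/(2*k - 1) - k = 6/(-1 + 2*k) - k = -k + 6/(-1 + 2*k))
-3901 - √(M(15, -13) + l(-22, -28)) = -3901 - √((-1*(-13) + 6/(-1 + 2*(-13))) + (22 - 3*(-22))) = -3901 - √((13 + 6/(-1 - 26)) + (22 + 66)) = -3901 - √((13 + 6/(-27)) + 88) = -3901 - √((13 + 6*(-1/27)) + 88) = -3901 - √((13 - 2/9) + 88) = -3901 - √(115/9 + 88) = -3901 - √(907/9) = -3901 - √907/3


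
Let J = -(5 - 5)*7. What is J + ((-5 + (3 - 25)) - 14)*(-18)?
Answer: 738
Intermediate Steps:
J = 0 (J = -0*7 = -1*0 = 0)
J + ((-5 + (3 - 25)) - 14)*(-18) = 0 + ((-5 + (3 - 25)) - 14)*(-18) = 0 + ((-5 - 22) - 14)*(-18) = 0 + (-27 - 14)*(-18) = 0 - 41*(-18) = 0 + 738 = 738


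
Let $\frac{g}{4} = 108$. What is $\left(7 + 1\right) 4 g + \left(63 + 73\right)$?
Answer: $13960$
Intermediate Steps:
$g = 432$ ($g = 4 \cdot 108 = 432$)
$\left(7 + 1\right) 4 g + \left(63 + 73\right) = \left(7 + 1\right) 4 \cdot 432 + \left(63 + 73\right) = 8 \cdot 4 \cdot 432 + 136 = 32 \cdot 432 + 136 = 13824 + 136 = 13960$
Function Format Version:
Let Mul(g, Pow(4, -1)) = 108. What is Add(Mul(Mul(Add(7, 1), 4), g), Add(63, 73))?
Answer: 13960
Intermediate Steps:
g = 432 (g = Mul(4, 108) = 432)
Add(Mul(Mul(Add(7, 1), 4), g), Add(63, 73)) = Add(Mul(Mul(Add(7, 1), 4), 432), Add(63, 73)) = Add(Mul(Mul(8, 4), 432), 136) = Add(Mul(32, 432), 136) = Add(13824, 136) = 13960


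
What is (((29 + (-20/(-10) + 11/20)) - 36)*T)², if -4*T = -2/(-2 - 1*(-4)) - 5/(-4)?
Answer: 7921/102400 ≈ 0.077353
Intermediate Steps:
T = -1/16 (T = -(-2/(-2 - 1*(-4)) - 5/(-4))/4 = -(-2/(-2 + 4) - 5*(-¼))/4 = -(-2/2 + 5/4)/4 = -(-2*½ + 5/4)/4 = -(-1 + 5/4)/4 = -¼*¼ = -1/16 ≈ -0.062500)
(((29 + (-20/(-10) + 11/20)) - 36)*T)² = (((29 + (-20/(-10) + 11/20)) - 36)*(-1/16))² = (((29 + (-20*(-⅒) + 11*(1/20))) - 36)*(-1/16))² = (((29 + (2 + 11/20)) - 36)*(-1/16))² = (((29 + 51/20) - 36)*(-1/16))² = ((631/20 - 36)*(-1/16))² = (-89/20*(-1/16))² = (89/320)² = 7921/102400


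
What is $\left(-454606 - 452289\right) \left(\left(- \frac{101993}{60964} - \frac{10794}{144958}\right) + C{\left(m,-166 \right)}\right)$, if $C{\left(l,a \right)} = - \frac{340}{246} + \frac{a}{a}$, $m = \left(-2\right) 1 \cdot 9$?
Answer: $\frac{8674739841071515}{4491644628} \approx 1.9313 \cdot 10^{6}$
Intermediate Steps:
$m = -18$ ($m = \left(-2\right) 9 = -18$)
$C{\left(l,a \right)} = - \frac{47}{123}$ ($C{\left(l,a \right)} = \left(-340\right) \frac{1}{246} + 1 = - \frac{170}{123} + 1 = - \frac{47}{123}$)
$\left(-454606 - 452289\right) \left(\left(- \frac{101993}{60964} - \frac{10794}{144958}\right) + C{\left(m,-166 \right)}\right) = \left(-454606 - 452289\right) \left(\left(- \frac{101993}{60964} - \frac{10794}{144958}\right) - \frac{47}{123}\right) = - 906895 \left(\left(\left(-101993\right) \frac{1}{60964} - \frac{5397}{72479}\right) - \frac{47}{123}\right) = - 906895 \left(\left(- \frac{101993}{60964} - \frac{5397}{72479}\right) - \frac{47}{123}\right) = - 906895 \left(- \frac{7721373355}{4418609756} - \frac{47}{123}\right) = \left(-906895\right) \left(- \frac{1157403581197}{543488999988}\right) = \frac{8674739841071515}{4491644628}$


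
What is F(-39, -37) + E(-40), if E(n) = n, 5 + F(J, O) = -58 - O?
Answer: -66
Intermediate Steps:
F(J, O) = -63 - O (F(J, O) = -5 + (-58 - O) = -63 - O)
F(-39, -37) + E(-40) = (-63 - 1*(-37)) - 40 = (-63 + 37) - 40 = -26 - 40 = -66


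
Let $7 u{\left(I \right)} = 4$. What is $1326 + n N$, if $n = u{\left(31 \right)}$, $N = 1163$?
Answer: $\frac{13934}{7} \approx 1990.6$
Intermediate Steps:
$u{\left(I \right)} = \frac{4}{7}$ ($u{\left(I \right)} = \frac{1}{7} \cdot 4 = \frac{4}{7}$)
$n = \frac{4}{7} \approx 0.57143$
$1326 + n N = 1326 + \frac{4}{7} \cdot 1163 = 1326 + \frac{4652}{7} = \frac{13934}{7}$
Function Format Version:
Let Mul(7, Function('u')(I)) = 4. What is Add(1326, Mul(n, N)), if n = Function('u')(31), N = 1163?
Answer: Rational(13934, 7) ≈ 1990.6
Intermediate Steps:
Function('u')(I) = Rational(4, 7) (Function('u')(I) = Mul(Rational(1, 7), 4) = Rational(4, 7))
n = Rational(4, 7) ≈ 0.57143
Add(1326, Mul(n, N)) = Add(1326, Mul(Rational(4, 7), 1163)) = Add(1326, Rational(4652, 7)) = Rational(13934, 7)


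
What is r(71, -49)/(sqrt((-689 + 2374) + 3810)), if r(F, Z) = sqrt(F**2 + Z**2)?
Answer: 61*sqrt(10990)/5495 ≈ 1.1638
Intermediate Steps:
r(71, -49)/(sqrt((-689 + 2374) + 3810)) = sqrt(71**2 + (-49)**2)/(sqrt((-689 + 2374) + 3810)) = sqrt(5041 + 2401)/(sqrt(1685 + 3810)) = sqrt(7442)/(sqrt(5495)) = (61*sqrt(2))*(sqrt(5495)/5495) = 61*sqrt(10990)/5495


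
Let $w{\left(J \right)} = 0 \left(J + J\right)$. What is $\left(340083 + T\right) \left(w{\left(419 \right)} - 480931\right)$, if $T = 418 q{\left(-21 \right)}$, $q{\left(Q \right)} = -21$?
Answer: $-159334844955$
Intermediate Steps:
$w{\left(J \right)} = 0$ ($w{\left(J \right)} = 0 \cdot 2 J = 0$)
$T = -8778$ ($T = 418 \left(-21\right) = -8778$)
$\left(340083 + T\right) \left(w{\left(419 \right)} - 480931\right) = \left(340083 - 8778\right) \left(0 - 480931\right) = 331305 \left(-480931\right) = -159334844955$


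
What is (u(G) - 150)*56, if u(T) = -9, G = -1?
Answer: -8904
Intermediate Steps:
(u(G) - 150)*56 = (-9 - 150)*56 = -159*56 = -8904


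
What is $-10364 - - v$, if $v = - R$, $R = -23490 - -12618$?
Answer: $508$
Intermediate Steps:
$R = -10872$ ($R = -23490 + 12618 = -10872$)
$v = 10872$ ($v = \left(-1\right) \left(-10872\right) = 10872$)
$-10364 - - v = -10364 - \left(-1\right) 10872 = -10364 - -10872 = -10364 + 10872 = 508$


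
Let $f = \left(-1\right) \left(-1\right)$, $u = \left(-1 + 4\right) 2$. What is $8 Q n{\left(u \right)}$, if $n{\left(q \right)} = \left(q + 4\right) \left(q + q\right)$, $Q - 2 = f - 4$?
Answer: $-960$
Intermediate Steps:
$u = 6$ ($u = 3 \cdot 2 = 6$)
$f = 1$
$Q = -1$ ($Q = 2 + \left(1 - 4\right) = 2 - 3 = -1$)
$n{\left(q \right)} = 2 q \left(4 + q\right)$ ($n{\left(q \right)} = \left(4 + q\right) 2 q = 2 q \left(4 + q\right)$)
$8 Q n{\left(u \right)} = 8 \left(-1\right) 2 \cdot 6 \left(4 + 6\right) = - 8 \cdot 2 \cdot 6 \cdot 10 = \left(-8\right) 120 = -960$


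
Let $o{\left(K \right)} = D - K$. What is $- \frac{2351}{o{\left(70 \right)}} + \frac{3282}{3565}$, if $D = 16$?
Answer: $\frac{8558543}{192510} \approx 44.458$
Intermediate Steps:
$o{\left(K \right)} = 16 - K$
$- \frac{2351}{o{\left(70 \right)}} + \frac{3282}{3565} = - \frac{2351}{16 - 70} + \frac{3282}{3565} = - \frac{2351}{16 - 70} + 3282 \cdot \frac{1}{3565} = - \frac{2351}{-54} + \frac{3282}{3565} = \left(-2351\right) \left(- \frac{1}{54}\right) + \frac{3282}{3565} = \frac{2351}{54} + \frac{3282}{3565} = \frac{8558543}{192510}$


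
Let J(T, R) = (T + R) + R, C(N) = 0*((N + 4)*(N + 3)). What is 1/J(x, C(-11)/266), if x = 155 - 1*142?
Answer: 1/13 ≈ 0.076923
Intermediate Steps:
C(N) = 0 (C(N) = 0*((4 + N)*(3 + N)) = 0*((3 + N)*(4 + N)) = 0)
x = 13 (x = 155 - 142 = 13)
J(T, R) = T + 2*R (J(T, R) = (R + T) + R = T + 2*R)
1/J(x, C(-11)/266) = 1/(13 + 2*(0/266)) = 1/(13 + 2*(0*(1/266))) = 1/(13 + 2*0) = 1/(13 + 0) = 1/13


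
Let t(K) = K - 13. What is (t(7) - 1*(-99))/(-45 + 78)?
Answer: 31/11 ≈ 2.8182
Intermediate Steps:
t(K) = -13 + K
(t(7) - 1*(-99))/(-45 + 78) = ((-13 + 7) - 1*(-99))/(-45 + 78) = (-6 + 99)/33 = 93*(1/33) = 31/11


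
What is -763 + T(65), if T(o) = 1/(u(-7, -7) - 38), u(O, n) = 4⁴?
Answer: -166333/218 ≈ -763.00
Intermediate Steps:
u(O, n) = 256
T(o) = 1/218 (T(o) = 1/(256 - 38) = 1/218)
-763 + T(65) = -763 + 1/218 = -166333/218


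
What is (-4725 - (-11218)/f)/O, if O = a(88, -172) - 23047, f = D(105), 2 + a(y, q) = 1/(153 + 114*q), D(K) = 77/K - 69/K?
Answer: -11090225475/1793673184 ≈ -6.1830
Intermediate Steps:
D(K) = 8/K
a(y, q) = -2 + 1/(153 + 114*q)
f = 8/105 ≈ 0.076190
O = -448418296/19455 (O = (-305 - 228*(-172))/(3*(51 + 38*(-172))) - 23047 = (-305 + 39216)/(3*(51 - 6536)) - 23047 = (1/3)*38911/(-6485) - 23047 = (1/3)*(-1/6485)*38911 - 23047 = -38911/19455 - 23047 = -448418296/19455 ≈ -23049.)
(-4725 - (-11218)/f)/O = (-4725 - (-11218)/8/105)/(-448418296/19455) = (-4725 - (-11218)*105/8)*(-19455/448418296) = (-4725 - 1*(-588945/4))*(-19455/448418296) = (-4725 + 588945/4)*(-19455/448418296) = (570045/4)*(-19455/448418296) = -11090225475/1793673184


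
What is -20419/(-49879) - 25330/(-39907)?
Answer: 2078296103/1990521253 ≈ 1.0441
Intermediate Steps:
-20419/(-49879) - 25330/(-39907) = -20419*(-1/49879) - 25330*(-1/39907) = 20419/49879 + 25330/39907 = 2078296103/1990521253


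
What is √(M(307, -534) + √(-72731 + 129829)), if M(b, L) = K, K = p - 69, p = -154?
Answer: √(-223 + √57098) ≈ 3.9940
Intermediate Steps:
K = -223 (K = -154 - 69 = -223)
M(b, L) = -223
√(M(307, -534) + √(-72731 + 129829)) = √(-223 + √(-72731 + 129829)) = √(-223 + √57098)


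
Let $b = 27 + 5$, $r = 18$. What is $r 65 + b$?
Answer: $1202$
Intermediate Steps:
$b = 32$
$r 65 + b = 18 \cdot 65 + 32 = 1170 + 32 = 1202$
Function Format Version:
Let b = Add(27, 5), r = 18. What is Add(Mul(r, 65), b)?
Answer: 1202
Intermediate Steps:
b = 32
Add(Mul(r, 65), b) = Add(Mul(18, 65), 32) = Add(1170, 32) = 1202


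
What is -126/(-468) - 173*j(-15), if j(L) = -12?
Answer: 53983/26 ≈ 2076.3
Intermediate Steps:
-126/(-468) - 173*j(-15) = -126/(-468) - 173*(-12) = -126*(-1/468) + 2076 = 7/26 + 2076 = 53983/26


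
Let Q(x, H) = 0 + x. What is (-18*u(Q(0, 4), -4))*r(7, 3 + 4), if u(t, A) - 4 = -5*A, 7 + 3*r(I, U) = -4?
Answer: 1584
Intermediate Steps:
r(I, U) = -11/3 (r(I, U) = -7/3 + (⅓)*(-4) = -7/3 - 4/3 = -11/3)
Q(x, H) = x
u(t, A) = 4 - 5*A
(-18*u(Q(0, 4), -4))*r(7, 3 + 4) = -18*(4 - 5*(-4))*(-11/3) = -18*(4 + 20)*(-11/3) = -18*24*(-11/3) = -432*(-11/3) = 1584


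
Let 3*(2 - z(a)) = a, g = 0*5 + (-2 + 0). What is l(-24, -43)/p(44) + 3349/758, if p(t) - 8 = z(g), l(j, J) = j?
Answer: 3287/1516 ≈ 2.1682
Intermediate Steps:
g = -2 (g = 0 - 2 = -2)
z(a) = 2 - a/3
p(t) = 32/3 (p(t) = 8 + (2 - 1/3*(-2)) = 8 + (2 + 2/3) = 8 + 8/3 = 32/3)
l(-24, -43)/p(44) + 3349/758 = -24/32/3 + 3349/758 = -24*3/32 + 3349*(1/758) = -9/4 + 3349/758 = 3287/1516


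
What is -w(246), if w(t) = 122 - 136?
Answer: 14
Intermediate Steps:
w(t) = -14
-w(246) = -1*(-14) = 14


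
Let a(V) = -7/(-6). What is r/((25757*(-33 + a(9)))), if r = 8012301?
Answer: -48073806/4919587 ≈ -9.7719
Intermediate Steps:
a(V) = 7/6 (a(V) = -7*(-⅙) = 7/6)
r/((25757*(-33 + a(9)))) = 8012301/((25757*(-33 + 7/6))) = 8012301/((25757*(-191/6))) = 8012301/(-4919587/6) = 8012301*(-6/4919587) = -48073806/4919587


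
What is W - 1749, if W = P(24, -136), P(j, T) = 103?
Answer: -1646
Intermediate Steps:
W = 103
W - 1749 = 103 - 1749 = -1646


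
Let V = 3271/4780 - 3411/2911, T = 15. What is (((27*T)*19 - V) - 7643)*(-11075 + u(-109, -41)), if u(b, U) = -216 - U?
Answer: -821633466375/1391458 ≈ -5.9048e+5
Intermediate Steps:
V = -6782699/13914580 (V = 3271*(1/4780) - 3411*1/2911 = 3271/4780 - 3411/2911 = -6782699/13914580 ≈ -0.48745)
(((27*T)*19 - V) - 7643)*(-11075 + u(-109, -41)) = (((27*15)*19 - 1*(-6782699/13914580)) - 7643)*(-11075 + (-216 - 1*(-41))) = ((405*19 + 6782699/13914580) - 7643)*(-11075 + (-216 + 41)) = ((7695 + 6782699/13914580) - 7643)*(-11075 - 175) = (107079475799/13914580 - 7643)*(-11250) = (730340859/13914580)*(-11250) = -821633466375/1391458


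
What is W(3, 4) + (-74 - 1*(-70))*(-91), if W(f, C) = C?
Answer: 368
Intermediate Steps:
W(3, 4) + (-74 - 1*(-70))*(-91) = 4 + (-74 - 1*(-70))*(-91) = 4 + (-74 + 70)*(-91) = 4 - 4*(-91) = 4 + 364 = 368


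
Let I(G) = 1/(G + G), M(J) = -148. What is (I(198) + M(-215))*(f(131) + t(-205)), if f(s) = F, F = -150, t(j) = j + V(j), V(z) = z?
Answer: 8204980/99 ≈ 82879.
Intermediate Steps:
t(j) = 2*j (t(j) = j + j = 2*j)
f(s) = -150
I(G) = 1/(2*G)
(I(198) + M(-215))*(f(131) + t(-205)) = ((½)/198 - 148)*(-150 + 2*(-205)) = ((½)*(1/198) - 148)*(-150 - 410) = (1/396 - 148)*(-560) = -58607/396*(-560) = 8204980/99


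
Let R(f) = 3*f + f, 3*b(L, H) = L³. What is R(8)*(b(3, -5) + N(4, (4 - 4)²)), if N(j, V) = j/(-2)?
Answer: 224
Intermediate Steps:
b(L, H) = L³/3
R(f) = 4*f
N(j, V) = -j/2 (N(j, V) = j*(-½) = -j/2)
R(8)*(b(3, -5) + N(4, (4 - 4)²)) = (4*8)*((⅓)*3³ - ½*4) = 32*((⅓)*27 - 2) = 32*(9 - 2) = 32*7 = 224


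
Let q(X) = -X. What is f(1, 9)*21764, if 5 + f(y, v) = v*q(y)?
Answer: -304696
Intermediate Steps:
f(y, v) = -5 - v*y (f(y, v) = -5 + v*(-y) = -5 - v*y)
f(1, 9)*21764 = (-5 - 1*9*1)*21764 = (-5 - 9)*21764 = -14*21764 = -304696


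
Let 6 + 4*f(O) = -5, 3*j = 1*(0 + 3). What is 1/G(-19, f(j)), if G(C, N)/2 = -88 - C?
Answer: -1/138 ≈ -0.0072464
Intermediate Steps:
j = 1 (j = (1*(0 + 3))/3 = (1*3)/3 = (1/3)*3 = 1)
f(O) = -11/4 (f(O) = -3/2 + (1/4)*(-5) = -3/2 - 5/4 = -11/4)
G(C, N) = -176 - 2*C (G(C, N) = 2*(-88 - C) = -176 - 2*C)
1/G(-19, f(j)) = 1/(-176 - 2*(-19)) = 1/(-176 + 38) = 1/(-138) = -1/138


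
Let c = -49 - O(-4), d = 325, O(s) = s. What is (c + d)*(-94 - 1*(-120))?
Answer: 7280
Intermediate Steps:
c = -45 (c = -49 - 1*(-4) = -49 + 4 = -45)
(c + d)*(-94 - 1*(-120)) = (-45 + 325)*(-94 - 1*(-120)) = 280*(-94 + 120) = 280*26 = 7280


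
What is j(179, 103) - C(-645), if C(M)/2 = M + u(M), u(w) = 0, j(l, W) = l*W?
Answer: 19727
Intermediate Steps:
j(l, W) = W*l
C(M) = 2*M (C(M) = 2*(M + 0) = 2*M)
j(179, 103) - C(-645) = 103*179 - 2*(-645) = 18437 - 1*(-1290) = 18437 + 1290 = 19727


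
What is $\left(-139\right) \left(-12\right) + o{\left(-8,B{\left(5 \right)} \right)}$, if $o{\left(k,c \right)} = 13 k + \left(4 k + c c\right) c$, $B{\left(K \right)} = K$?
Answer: $1529$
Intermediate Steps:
$o{\left(k,c \right)} = 13 k + c \left(c^{2} + 4 k\right)$ ($o{\left(k,c \right)} = 13 k + \left(4 k + c^{2}\right) c = 13 k + \left(c^{2} + 4 k\right) c = 13 k + c \left(c^{2} + 4 k\right)$)
$\left(-139\right) \left(-12\right) + o{\left(-8,B{\left(5 \right)} \right)} = \left(-139\right) \left(-12\right) + \left(5^{3} + 13 \left(-8\right) + 4 \cdot 5 \left(-8\right)\right) = 1668 - 139 = 1529$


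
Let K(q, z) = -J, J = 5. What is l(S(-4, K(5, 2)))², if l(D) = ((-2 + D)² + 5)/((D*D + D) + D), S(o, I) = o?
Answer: 1681/64 ≈ 26.266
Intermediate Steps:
K(q, z) = -5 (K(q, z) = -1*5 = -5)
l(D) = (5 + (-2 + D)²)/(D² + 2*D) (l(D) = (5 + (-2 + D)²)/((D² + D) + D) = (5 + (-2 + D)²)/((D + D²) + D) = (5 + (-2 + D)²)/(D² + 2*D))
l(S(-4, K(5, 2)))² = ((5 + (-2 - 4)²)/((-4)*(2 - 4)))² = (-¼*(5 + (-6)²)/(-2))² = (-¼*(-½)*(5 + 36))² = (-¼*(-½)*41)² = (41/8)² = 1681/64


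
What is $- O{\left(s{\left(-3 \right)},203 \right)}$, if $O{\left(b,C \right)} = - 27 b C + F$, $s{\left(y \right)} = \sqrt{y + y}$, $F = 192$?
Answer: $-192 + 5481 i \sqrt{6} \approx -192.0 + 13426.0 i$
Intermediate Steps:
$s{\left(y \right)} = \sqrt{2} \sqrt{y}$ ($s{\left(y \right)} = \sqrt{2 y} = \sqrt{2} \sqrt{y}$)
$O{\left(b,C \right)} = 192 - 27 C b$ ($O{\left(b,C \right)} = - 27 b C + 192 = - 27 C b + 192 = 192 - 27 C b$)
$- O{\left(s{\left(-3 \right)},203 \right)} = - (192 - 5481 \sqrt{2} \sqrt{-3}) = - (192 - 5481 \sqrt{2} i \sqrt{3}) = - (192 - 5481 i \sqrt{6}) = -192 + 5481 i \sqrt{6}$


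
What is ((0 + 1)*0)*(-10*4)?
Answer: 0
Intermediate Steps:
((0 + 1)*0)*(-10*4) = (1*0)*(-40) = 0*(-40) = 0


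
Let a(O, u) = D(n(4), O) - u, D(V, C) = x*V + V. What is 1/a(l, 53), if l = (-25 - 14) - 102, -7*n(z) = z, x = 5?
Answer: -7/395 ≈ -0.017722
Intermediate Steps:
n(z) = -z/7
l = -141 (l = -39 - 102 = -141)
D(V, C) = 6*V (D(V, C) = 5*V + V = 6*V)
a(O, u) = -24/7 - u (a(O, u) = 6*(-⅐*4) - u = 6*(-4/7) - u = -24/7 - u)
1/a(l, 53) = 1/(-24/7 - 1*53) = 1/(-24/7 - 53) = 1/(-395/7) = -7/395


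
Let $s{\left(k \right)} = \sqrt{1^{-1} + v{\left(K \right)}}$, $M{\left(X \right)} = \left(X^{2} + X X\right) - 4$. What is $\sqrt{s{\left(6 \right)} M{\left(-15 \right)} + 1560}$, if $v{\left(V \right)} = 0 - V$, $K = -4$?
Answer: $\sqrt{1560 + 446 \sqrt{5}} \approx 50.57$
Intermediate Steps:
$M{\left(X \right)} = -4 + 2 X^{2}$ ($M{\left(X \right)} = \left(X^{2} + X^{2}\right) - 4 = 2 X^{2} - 4 = -4 + 2 X^{2}$)
$v{\left(V \right)} = - V$
$s{\left(k \right)} = \sqrt{5}$ ($s{\left(k \right)} = \sqrt{1^{-1} - -4} = \sqrt{1 + 4} = \sqrt{5}$)
$\sqrt{s{\left(6 \right)} M{\left(-15 \right)} + 1560} = \sqrt{\sqrt{5} \left(-4 + 2 \left(-15\right)^{2}\right) + 1560} = \sqrt{\sqrt{5} \left(-4 + 2 \cdot 225\right) + 1560} = \sqrt{\sqrt{5} \left(-4 + 450\right) + 1560} = \sqrt{\sqrt{5} \cdot 446 + 1560} = \sqrt{446 \sqrt{5} + 1560} = \sqrt{1560 + 446 \sqrt{5}}$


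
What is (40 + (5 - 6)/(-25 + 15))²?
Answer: 160801/100 ≈ 1608.0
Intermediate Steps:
(40 + (5 - 6)/(-25 + 15))² = (40 - 1/(-10))² = (40 - 1*(-⅒))² = (40 + ⅒)² = (401/10)² = 160801/100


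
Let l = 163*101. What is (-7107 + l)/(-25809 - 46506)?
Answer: -9356/72315 ≈ -0.12938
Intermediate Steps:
l = 16463
(-7107 + l)/(-25809 - 46506) = (-7107 + 16463)/(-25809 - 46506) = 9356/(-72315) = 9356*(-1/72315) = -9356/72315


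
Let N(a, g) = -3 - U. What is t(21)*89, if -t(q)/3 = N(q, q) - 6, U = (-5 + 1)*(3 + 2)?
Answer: -2937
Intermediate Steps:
U = -20 (U = -4*5 = -20)
N(a, g) = 17 (N(a, g) = -3 - 1*(-20) = -3 + 20 = 17)
t(q) = -33 (t(q) = -3*(17 - 6) = -3*11 = -33)
t(21)*89 = -33*89 = -2937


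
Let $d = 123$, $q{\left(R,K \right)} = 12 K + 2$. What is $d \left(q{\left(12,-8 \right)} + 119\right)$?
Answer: $3075$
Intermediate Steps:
$q{\left(R,K \right)} = 2 + 12 K$
$d \left(q{\left(12,-8 \right)} + 119\right) = 123 \left(\left(2 + 12 \left(-8\right)\right) + 119\right) = 123 \left(\left(2 - 96\right) + 119\right) = 123 \left(-94 + 119\right) = 123 \cdot 25 = 3075$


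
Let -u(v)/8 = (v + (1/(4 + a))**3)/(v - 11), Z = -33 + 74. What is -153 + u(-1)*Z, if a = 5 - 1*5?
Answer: -5757/32 ≈ -179.91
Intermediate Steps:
a = 0 (a = 5 - 5 = 0)
Z = 41
u(v) = -8*(1/64 + v)/(-11 + v) (u(v) = -8*(v + (1/(4 + 0))**3)/(v - 11) = -8*(v + (1/4)**3)/(-11 + v) = -8*(v + 1/64)/(-11 + v) = -8*(1/64 + v)/(-11 + v))
-153 + u(-1)*Z = -153 + ((-1 - 64*(-1))/(8*(-11 - 1)))*41 = -153 + ((1/8)*(-1 + 64)/(-12))*41 = -153 + ((1/8)*(-1/12)*63)*41 = -153 - 21/32*41 = -153 - 861/32 = -5757/32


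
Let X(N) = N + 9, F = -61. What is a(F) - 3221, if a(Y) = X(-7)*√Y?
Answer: -3221 + 2*I*√61 ≈ -3221.0 + 15.62*I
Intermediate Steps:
X(N) = 9 + N
a(Y) = 2*√Y (a(Y) = (9 - 7)*√Y = 2*√Y)
a(F) - 3221 = 2*√(-61) - 3221 = 2*(I*√61) - 3221 = 2*I*√61 - 3221 = -3221 + 2*I*√61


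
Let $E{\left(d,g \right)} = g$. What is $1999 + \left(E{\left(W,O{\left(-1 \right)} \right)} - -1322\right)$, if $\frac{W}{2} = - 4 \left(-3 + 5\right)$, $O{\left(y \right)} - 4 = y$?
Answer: $3324$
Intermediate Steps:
$O{\left(y \right)} = 4 + y$
$W = -16$ ($W = 2 \left(- 4 \left(-3 + 5\right)\right) = 2 \left(\left(-4\right) 2\right) = 2 \left(-8\right) = -16$)
$1999 + \left(E{\left(W,O{\left(-1 \right)} \right)} - -1322\right) = 1999 + \left(\left(4 - 1\right) - -1322\right) = 1999 + \left(3 + 1322\right) = 1999 + 1325 = 3324$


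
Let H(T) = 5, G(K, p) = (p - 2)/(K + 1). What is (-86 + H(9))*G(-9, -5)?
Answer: -567/8 ≈ -70.875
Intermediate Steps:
G(K, p) = (-2 + p)/(1 + K)
(-86 + H(9))*G(-9, -5) = (-86 + 5)*((-2 - 5)/(1 - 9)) = -81*(-7)/(-8) = -(-81)*(-7)/8 = -81*7/8 = -567/8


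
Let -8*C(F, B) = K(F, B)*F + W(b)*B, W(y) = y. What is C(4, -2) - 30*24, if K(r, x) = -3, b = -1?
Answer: -2875/4 ≈ -718.75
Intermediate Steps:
C(F, B) = B/8 + 3*F/8 (C(F, B) = -(-3*F - B)/8 = -(-B - 3*F)/8 = B/8 + 3*F/8)
C(4, -2) - 30*24 = ((⅛)*(-2) + (3/8)*4) - 30*24 = (-¼ + 3/2) - 720 = 5/4 - 720 = -2875/4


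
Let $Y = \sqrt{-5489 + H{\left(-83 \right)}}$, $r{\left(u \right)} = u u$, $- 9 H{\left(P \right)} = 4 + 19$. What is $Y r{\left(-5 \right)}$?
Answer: $\frac{100 i \sqrt{3089}}{3} \approx 1852.6 i$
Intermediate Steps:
$H{\left(P \right)} = - \frac{23}{9}$ ($H{\left(P \right)} = - \frac{4 + 19}{9} = \left(- \frac{1}{9}\right) 23 = - \frac{23}{9}$)
$r{\left(u \right)} = u^{2}$
$Y = \frac{4 i \sqrt{3089}}{3}$ ($Y = \sqrt{-5489 - \frac{23}{9}} = \sqrt{- \frac{49424}{9}} = \frac{4 i \sqrt{3089}}{3} \approx 74.105 i$)
$Y r{\left(-5 \right)} = \frac{4 i \sqrt{3089}}{3} \left(-5\right)^{2} = \frac{4 i \sqrt{3089}}{3} \cdot 25 = \frac{100 i \sqrt{3089}}{3}$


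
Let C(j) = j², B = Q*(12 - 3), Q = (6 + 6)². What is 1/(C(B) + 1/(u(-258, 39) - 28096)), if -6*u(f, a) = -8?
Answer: 84284/141564754941 ≈ 5.9537e-7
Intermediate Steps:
u(f, a) = 4/3 (u(f, a) = -⅙*(-8) = 4/3)
Q = 144 (Q = 12² = 144)
B = 1296 (B = 144*(12 - 3) = 144*9 = 1296)
1/(C(B) + 1/(u(-258, 39) - 28096)) = 1/(1296² + 1/(4/3 - 28096)) = 1/(1679616 + 1/(-84284/3)) = 1/(1679616 - 3/84284) = 1/(141564754941/84284) = 84284/141564754941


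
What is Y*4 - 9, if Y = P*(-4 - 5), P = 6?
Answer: -225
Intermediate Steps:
Y = -54 (Y = 6*(-4 - 5) = 6*(-9) = -54)
Y*4 - 9 = -54*4 - 9 = -216 - 9 = -225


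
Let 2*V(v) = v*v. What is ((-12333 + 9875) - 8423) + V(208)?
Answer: 10751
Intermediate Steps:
V(v) = v**2/2 (V(v) = (v*v)/2 = v**2/2)
((-12333 + 9875) - 8423) + V(208) = ((-12333 + 9875) - 8423) + (1/2)*208**2 = (-2458 - 8423) + (1/2)*43264 = -10881 + 21632 = 10751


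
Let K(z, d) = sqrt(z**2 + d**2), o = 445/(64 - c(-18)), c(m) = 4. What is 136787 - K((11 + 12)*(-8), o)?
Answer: 136787 - sqrt(4883185)/12 ≈ 1.3660e+5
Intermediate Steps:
o = 89/12 (o = 445/(64 - 1*4) = 445/(64 - 4) = 445/60 = 445*(1/60) = 89/12 ≈ 7.4167)
K(z, d) = sqrt(d**2 + z**2)
136787 - K((11 + 12)*(-8), o) = 136787 - sqrt((89/12)**2 + ((11 + 12)*(-8))**2) = 136787 - sqrt(7921/144 + (23*(-8))**2) = 136787 - sqrt(7921/144 + (-184)**2) = 136787 - sqrt(7921/144 + 33856) = 136787 - sqrt(4883185/144) = 136787 - sqrt(4883185)/12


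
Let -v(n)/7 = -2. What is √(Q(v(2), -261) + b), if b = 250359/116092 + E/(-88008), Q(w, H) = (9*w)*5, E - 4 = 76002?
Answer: 25*√411869690293339254/638564046 ≈ 25.126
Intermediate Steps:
E = 76006 (E = 4 + 76002 = 76006)
v(n) = 14 (v(n) = -7*(-2) = 14)
Q(w, H) = 45*w
b = 825619145/638564046 (b = 250359/116092 + 76006/(-88008) = 250359*(1/116092) + 76006*(-1/88008) = 250359/116092 - 38003/44004 = 825619145/638564046 ≈ 1.2929)
√(Q(v(2), -261) + b) = √(45*14 + 825619145/638564046) = √(630 + 825619145/638564046) = √(403120968125/638564046) = 25*√411869690293339254/638564046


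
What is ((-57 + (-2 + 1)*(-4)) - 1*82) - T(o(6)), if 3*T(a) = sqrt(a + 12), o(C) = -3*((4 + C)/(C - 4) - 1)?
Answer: -135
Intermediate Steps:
o(C) = 3 - 3*(4 + C)/(-4 + C) (o(C) = -3*((4 + C)/(-4 + C) - 1) = -3*(-1 + (4 + C)/(-4 + C)) = 3 - 3*(4 + C)/(-4 + C))
T(a) = sqrt(12 + a)/3 (T(a) = sqrt(a + 12)/3 = sqrt(12 + a)/3)
((-57 + (-2 + 1)*(-4)) - 1*82) - T(o(6)) = ((-57 + (-2 + 1)*(-4)) - 1*82) - sqrt(12 - 24/(-4 + 6))/3 = ((-57 - 1*(-4)) - 82) - sqrt(12 - 24/2)/3 = ((-57 + 4) - 82) - sqrt(12 - 24*1/2)/3 = (-53 - 82) - sqrt(12 - 12)/3 = -135 - sqrt(0)/3 = -135 - 0/3 = -135 - 1*0 = -135 + 0 = -135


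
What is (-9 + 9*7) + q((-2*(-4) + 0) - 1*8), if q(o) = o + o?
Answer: 54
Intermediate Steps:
q(o) = 2*o
(-9 + 9*7) + q((-2*(-4) + 0) - 1*8) = (-9 + 9*7) + 2*((-2*(-4) + 0) - 1*8) = (-9 + 63) + 2*((8 + 0) - 8) = 54 + 2*(8 - 8) = 54 + 2*0 = 54 + 0 = 54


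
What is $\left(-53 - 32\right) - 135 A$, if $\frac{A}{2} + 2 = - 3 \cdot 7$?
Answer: $6125$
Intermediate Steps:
$A = -46$ ($A = -4 + 2 \left(- 3 \cdot 7\right) = -4 + 2 \left(\left(-1\right) 21\right) = -4 + 2 \left(-21\right) = -4 - 42 = -46$)
$\left(-53 - 32\right) - 135 A = \left(-53 - 32\right) - -6210 = -85 + 6210 = 6125$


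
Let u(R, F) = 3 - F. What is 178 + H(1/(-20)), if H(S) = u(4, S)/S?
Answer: 117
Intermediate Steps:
H(S) = (3 - S)/S
178 + H(1/(-20)) = 178 + (3 - 1/(-20))/(1/(-20)) = 178 + (3 - 1*(-1/20))/(-1/20) = 178 - 20*(3 + 1/20) = 178 - 20*61/20 = 178 - 61 = 117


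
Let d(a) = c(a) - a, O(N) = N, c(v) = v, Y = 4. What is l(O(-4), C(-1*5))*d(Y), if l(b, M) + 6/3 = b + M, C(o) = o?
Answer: 0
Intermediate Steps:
l(b, M) = -2 + M + b (l(b, M) = -2 + (b + M) = -2 + (M + b) = -2 + M + b)
d(a) = 0 (d(a) = a - a = 0)
l(O(-4), C(-1*5))*d(Y) = (-2 - 1*5 - 4)*0 = (-2 - 5 - 4)*0 = -11*0 = 0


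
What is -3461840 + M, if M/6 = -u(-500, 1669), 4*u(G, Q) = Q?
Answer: -6928687/2 ≈ -3.4643e+6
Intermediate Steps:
u(G, Q) = Q/4
M = -5007/2 (M = 6*(-1669/4) = -5007/2 ≈ -2503.5)
-3461840 + M = -3461840 - 5007/2 = -6928687/2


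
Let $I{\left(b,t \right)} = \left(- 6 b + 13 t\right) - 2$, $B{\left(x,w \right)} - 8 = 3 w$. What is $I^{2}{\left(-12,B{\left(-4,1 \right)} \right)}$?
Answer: $45369$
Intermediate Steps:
$B{\left(x,w \right)} = 8 + 3 w$
$I{\left(b,t \right)} = -2 - 6 b + 13 t$
$I^{2}{\left(-12,B{\left(-4,1 \right)} \right)} = \left(-2 - -72 + 13 \left(8 + 3 \cdot 1\right)\right)^{2} = \left(-2 + 72 + 13 \left(8 + 3\right)\right)^{2} = \left(-2 + 72 + 13 \cdot 11\right)^{2} = \left(-2 + 72 + 143\right)^{2} = 213^{2} = 45369$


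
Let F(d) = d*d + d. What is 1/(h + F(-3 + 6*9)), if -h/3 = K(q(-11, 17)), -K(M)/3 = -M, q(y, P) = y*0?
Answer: 1/2652 ≈ 0.00037707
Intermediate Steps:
q(y, P) = 0
K(M) = 3*M (K(M) = -(-3)*M = 3*M)
F(d) = d + d**2 (F(d) = d**2 + d = d + d**2)
h = 0 (h = -9*0 = -3*0 = 0)
1/(h + F(-3 + 6*9)) = 1/(0 + (-3 + 6*9)*(1 + (-3 + 6*9))) = 1/(0 + (-3 + 54)*(1 + (-3 + 54))) = 1/(0 + 51*(1 + 51)) = 1/(0 + 51*52) = 1/(0 + 2652) = 1/2652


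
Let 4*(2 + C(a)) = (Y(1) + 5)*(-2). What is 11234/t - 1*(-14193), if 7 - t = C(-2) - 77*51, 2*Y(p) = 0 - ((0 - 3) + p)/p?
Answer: 55917461/3939 ≈ 14196.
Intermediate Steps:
Y(p) = -(-3 + p)/(2*p) (Y(p) = (0 - ((0 - 3) + p)/p)/2 = (0 - (-3 + p)/p)/2 = (-(-3 + p)/p)/2 = -(-3 + p)/(2*p))
C(a) = -5 (C(a) = -2 + (((½)*(3 - 1*1)/1 + 5)*(-2))/4 = -2 + (((½)*1*(3 - 1) + 5)*(-2))/4 = -2 + (((½)*1*2 + 5)*(-2))/4 = -2 + ((1 + 5)*(-2))/4 = -2 + (6*(-2))/4 = -2 + (¼)*(-12) = -2 - 3 = -5)
t = 3939 (t = 7 - (-5 - 77*51) = 7 - (-5 - 3927) = 7 - 1*(-3932) = 7 + 3932 = 3939)
11234/t - 1*(-14193) = 11234/3939 - 1*(-14193) = 11234*(1/3939) + 14193 = 11234/3939 + 14193 = 55917461/3939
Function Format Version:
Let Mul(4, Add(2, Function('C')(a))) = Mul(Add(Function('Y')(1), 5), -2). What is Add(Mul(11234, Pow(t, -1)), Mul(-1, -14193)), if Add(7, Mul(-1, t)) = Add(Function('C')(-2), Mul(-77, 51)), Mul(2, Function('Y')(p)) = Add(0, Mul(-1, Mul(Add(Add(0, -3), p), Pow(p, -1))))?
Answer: Rational(55917461, 3939) ≈ 14196.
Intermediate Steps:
Function('Y')(p) = Mul(Rational(-1, 2), Pow(p, -1), Add(-3, p)) (Function('Y')(p) = Mul(Rational(1, 2), Add(0, Mul(-1, Mul(Add(Add(0, -3), p), Pow(p, -1))))) = Mul(Rational(1, 2), Add(0, Mul(-1, Mul(Add(-3, p), Pow(p, -1))))) = Mul(Rational(1, 2), Add(0, Mul(-1, Mul(Pow(p, -1), Add(-3, p))))) = Mul(Rational(1, 2), Add(0, Mul(-1, Pow(p, -1), Add(-3, p)))) = Mul(Rational(1, 2), Mul(-1, Pow(p, -1), Add(-3, p))) = Mul(Rational(-1, 2), Pow(p, -1), Add(-3, p)))
Function('C')(a) = -5 (Function('C')(a) = Add(-2, Mul(Rational(1, 4), Mul(Add(Mul(Rational(1, 2), Pow(1, -1), Add(3, Mul(-1, 1))), 5), -2))) = Add(-2, Mul(Rational(1, 4), Mul(Add(Mul(Rational(1, 2), 1, Add(3, -1)), 5), -2))) = Add(-2, Mul(Rational(1, 4), Mul(Add(Mul(Rational(1, 2), 1, 2), 5), -2))) = Add(-2, Mul(Rational(1, 4), Mul(Add(1, 5), -2))) = Add(-2, Mul(Rational(1, 4), Mul(6, -2))) = Add(-2, Mul(Rational(1, 4), -12)) = Add(-2, -3) = -5)
t = 3939 (t = Add(7, Mul(-1, Add(-5, Mul(-77, 51)))) = Add(7, Mul(-1, Add(-5, -3927))) = Add(7, Mul(-1, -3932)) = Add(7, 3932) = 3939)
Add(Mul(11234, Pow(t, -1)), Mul(-1, -14193)) = Add(Mul(11234, Pow(3939, -1)), Mul(-1, -14193)) = Add(Mul(11234, Rational(1, 3939)), 14193) = Add(Rational(11234, 3939), 14193) = Rational(55917461, 3939)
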